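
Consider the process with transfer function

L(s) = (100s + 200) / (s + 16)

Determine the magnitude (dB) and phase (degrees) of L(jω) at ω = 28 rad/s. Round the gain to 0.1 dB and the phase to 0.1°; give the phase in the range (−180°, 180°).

38.8 dB, 25.7°

Substitute s = j28:
Numerator: 100(j28) + 200 = 200 + j2800
Denominator: (j28) + 16 = 16 + j28
|N| = √(200² + 2800²) ≈ 2807.1, ∠N ≈ 85.91°
|D| = √(16² + 28²) ≈ 32.249, ∠D ≈ 60.26°
|L| = 2807.1 / 32.249 ≈ 87.045
Gain = 20 log₁₀(87.045) ≈ 38.79 dB
∠L = 85.91° − 60.26° = 25.65°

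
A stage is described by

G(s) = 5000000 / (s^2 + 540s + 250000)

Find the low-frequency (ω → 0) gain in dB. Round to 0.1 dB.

26.0 dB

G(0) = 5000000 / 250000 = 20
20 log₁₀(20) ≈ 26.02 dB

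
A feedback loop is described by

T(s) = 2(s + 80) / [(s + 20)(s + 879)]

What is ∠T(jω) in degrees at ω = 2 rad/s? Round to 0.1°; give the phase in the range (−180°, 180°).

-4.4°

At s = jω = j2:
zero (s+80): 80 + j2 → |·| = √(80²+2²) = √6404 ≈ 80.025, ∠ = arctan(2/80) ≈ 1.43°
pole (s+20): 20 + j2 → |·| = √(20²+2²) = √404 ≈ 20.1, ∠ = arctan(2/20) ≈ 5.71°
pole (s+879): 879 + j2 → |·| = √(879²+2²) = √772645 ≈ 879, ∠ = arctan(2/879) ≈ 0.13°
∠T = 1.43° − 5.84° = -4.41°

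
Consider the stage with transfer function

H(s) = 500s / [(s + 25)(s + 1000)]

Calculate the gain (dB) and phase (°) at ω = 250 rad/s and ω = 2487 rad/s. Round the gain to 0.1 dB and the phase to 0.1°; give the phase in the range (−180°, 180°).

ω = 250: -6.3 dB, -8.3°; ω = 2487: -14.6 dB, -67.5°

At s = jω = j250:
zero at origin: s = j250 → |·| = 250, ∠ = 90.00°
pole (s+25): 25 + j250 → |·| = √(25²+250²) = √63125 ≈ 251.25, ∠ = arctan(250/25) ≈ 84.29°
pole (s+1000): 1000 + j250 → |·| = √(1000²+250²) = √1062500 ≈ 1030.8, ∠ = arctan(250/1000) ≈ 14.04°
|H| = 500 · 250 / 2.5899e+05 ≈ 0.48264
Gain = 20 log₁₀(0.48264) ≈ -6.33 dB
∠H = 90.00° − 98.33° = -8.33°

At s = jω = j2487:
zero at origin: s = j2487 → |·| = 2487, ∠ = 90.00°
pole (s+25): 25 + j2487 → |·| = √(25²+2487²) = √6185794 ≈ 2487.1, ∠ = arctan(2487/25) ≈ 89.42°
pole (s+1000): 1000 + j2487 → |·| = √(1000²+2487²) = √7185169 ≈ 2680.5, ∠ = arctan(2487/1000) ≈ 68.10°
|H| = 500 · 2487 / 6.6667e+06 ≈ 0.18652
Gain = 20 log₁₀(0.18652) ≈ -14.59 dB
∠H = 90.00° − 157.52° = -67.52°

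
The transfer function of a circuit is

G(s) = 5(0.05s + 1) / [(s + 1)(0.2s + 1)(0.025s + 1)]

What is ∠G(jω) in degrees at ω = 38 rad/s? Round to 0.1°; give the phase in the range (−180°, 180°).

At ω = 38 rad/s:
zero (1 + j38·0.05) = 1 + j1.9 → |·| ≈ 2.1471, ∠ ≈ 62.24°
pole (1 + j38·1) = 1 + j38 → |·| ≈ 38.013, ∠ ≈ 88.49°
pole (1 + j38·0.2) = 1 + j7.6 → |·| ≈ 7.6655, ∠ ≈ 82.50°
pole (1 + j38·0.025) = 1 + j0.95 → |·| ≈ 1.3793, ∠ ≈ 43.53°
∠G = (62.24°) − (88.49° + 82.50° + 43.53°) = -152.28°

-152.3°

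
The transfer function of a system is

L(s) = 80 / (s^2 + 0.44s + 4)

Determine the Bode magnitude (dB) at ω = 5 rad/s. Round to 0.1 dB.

At s = jω = j5:
quadratic: (j5)² + 0.44·j5 + 4 = -21 + j2.2 → |·| ≈ 21.115, ∠ ≈ 174.02°
|L| = 80 / 21.115 ≈ 3.7888
Gain = 20 log₁₀(3.7888) ≈ 11.57 dB

11.6 dB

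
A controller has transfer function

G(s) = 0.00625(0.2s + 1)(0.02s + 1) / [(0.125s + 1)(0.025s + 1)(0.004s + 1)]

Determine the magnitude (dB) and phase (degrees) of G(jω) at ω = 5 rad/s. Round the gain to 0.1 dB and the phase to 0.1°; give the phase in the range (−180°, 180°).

At ω = 5 rad/s:
zero (1 + j5·0.2) = 1 + j1 → |·| ≈ 1.4142, ∠ ≈ 45.00°
zero (1 + j5·0.02) = 1 + j0.1 → |·| ≈ 1.005, ∠ ≈ 5.71°
pole (1 + j5·0.125) = 1 + j0.625 → |·| ≈ 1.1792, ∠ ≈ 32.01°
pole (1 + j5·0.025) = 1 + j0.125 → |·| ≈ 1.0078, ∠ ≈ 7.13°
pole (1 + j5·0.004) = 1 + j0.02 → |·| ≈ 1.0002, ∠ ≈ 1.15°
|G| = 0.00625 · 1.4142 · 1.005 / (1.1792 · 1.0078 · 1.0002) ≈ 0.0074732
Gain = 20 log₁₀(0.0074732) ≈ -42.53 dB
∠G = (45.00° + 5.71°) − (32.01° + 7.13° + 1.15°) = 10.42°

-42.5 dB, 10.4°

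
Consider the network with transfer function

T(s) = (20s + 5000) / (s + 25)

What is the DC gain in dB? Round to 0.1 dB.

T(0) = 5000 / 25 = 200
20 log₁₀(200) ≈ 46.02 dB

46.0 dB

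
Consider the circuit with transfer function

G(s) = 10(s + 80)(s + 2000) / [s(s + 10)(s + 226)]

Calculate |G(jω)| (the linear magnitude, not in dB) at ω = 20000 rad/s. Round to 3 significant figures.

0.000502

At s = jω = j20000:
zero (s+80): 80 + j20000 → |·| = √(80²+20000²) = √400006400 ≈ 20000, ∠ = arctan(20000/80) ≈ 89.77°
zero (s+2000): 2000 + j20000 → |·| = √(2000²+20000²) = √404000000 ≈ 20100, ∠ = arctan(20000/2000) ≈ 84.29°
pole (s+10): 10 + j20000 → |·| = √(10²+20000²) = √400000100 ≈ 20000, ∠ = arctan(20000/10) ≈ 89.97°
pole (s+226): 226 + j20000 → |·| = √(226²+20000²) = √400051076 ≈ 20001, ∠ = arctan(20000/226) ≈ 89.35°
pole at origin: |s| = 20000, ∠ = 90.00° (in denominator)
|G| = 10 · 4.02e+08 / 8.0004e+12 ≈ 0.00050247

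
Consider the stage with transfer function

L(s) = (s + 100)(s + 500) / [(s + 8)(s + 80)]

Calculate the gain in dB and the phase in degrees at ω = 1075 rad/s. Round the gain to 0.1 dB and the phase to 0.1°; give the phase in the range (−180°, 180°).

At s = jω = j1075:
zero (s+100): 100 + j1075 → |·| = √(100²+1075²) = √1165625 ≈ 1079.6, ∠ = arctan(1075/100) ≈ 84.69°
zero (s+500): 500 + j1075 → |·| = √(500²+1075²) = √1405625 ≈ 1185.6, ∠ = arctan(1075/500) ≈ 65.06°
pole (s+8): 8 + j1075 → |·| = √(8²+1075²) = √1155689 ≈ 1075, ∠ = arctan(1075/8) ≈ 89.57°
pole (s+80): 80 + j1075 → |·| = √(80²+1075²) = √1162025 ≈ 1078, ∠ = arctan(1075/80) ≈ 85.74°
|L| = 1 · 1.28e+06 / 1.1588e+06 ≈ 1.1046
Gain = 20 log₁₀(1.1046) ≈ 0.86 dB
∠L = 149.75° − 175.31° = -25.56°

0.9 dB, -25.6°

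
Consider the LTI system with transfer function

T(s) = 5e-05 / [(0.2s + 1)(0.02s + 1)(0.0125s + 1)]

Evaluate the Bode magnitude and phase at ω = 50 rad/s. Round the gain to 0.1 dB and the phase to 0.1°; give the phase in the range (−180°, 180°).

-110.5 dB, -161.3°

At ω = 50 rad/s:
pole (1 + j50·0.2) = 1 + j10 → |·| ≈ 10.05, ∠ ≈ 84.29°
pole (1 + j50·0.02) = 1 + j1 → |·| ≈ 1.4142, ∠ ≈ 45.00°
pole (1 + j50·0.0125) = 1 + j0.625 → |·| ≈ 1.1792, ∠ ≈ 32.01°
|T| = 5e-05 · 1 / (10.05 · 1.4142 · 1.1792) ≈ 2.9834e-06
Gain = 20 log₁₀(2.9834e-06) ≈ -110.51 dB
∠T = (0°) − (84.29° + 45.00° + 32.01°) = -161.30°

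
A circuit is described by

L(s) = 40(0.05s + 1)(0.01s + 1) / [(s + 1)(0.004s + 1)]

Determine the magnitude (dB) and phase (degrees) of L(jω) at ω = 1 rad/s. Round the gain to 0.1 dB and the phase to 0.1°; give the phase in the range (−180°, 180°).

At ω = 1 rad/s:
zero (1 + j1·0.05) = 1 + j0.05 → |·| ≈ 1.0012, ∠ ≈ 2.86°
zero (1 + j1·0.01) = 1 + j0.01 → |·| ≈ 1, ∠ ≈ 0.57°
pole (1 + j1·1) = 1 + j1 → |·| ≈ 1.4142, ∠ ≈ 45.00°
pole (1 + j1·0.004) = 1 + j0.004 → |·| ≈ 1, ∠ ≈ 0.23°
|L| = 40 · 1.0012 · 1 / (1.4142 · 1) ≈ 28.318
Gain = 20 log₁₀(28.318) ≈ 29.04 dB
∠L = (2.86° + 0.57°) − (45.00° + 0.23°) = -41.80°

29.0 dB, -41.8°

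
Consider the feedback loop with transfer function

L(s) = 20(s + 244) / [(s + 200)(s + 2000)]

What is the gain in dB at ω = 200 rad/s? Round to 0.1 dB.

At s = jω = j200:
zero (s+244): 244 + j200 → |·| = √(244²+200²) = √99536 ≈ 315.49, ∠ = arctan(200/244) ≈ 39.34°
pole (s+200): 200 + j200 → |·| = √(200²+200²) = √80000 ≈ 282.84, ∠ = arctan(200/200) ≈ 45.00°
pole (s+2000): 2000 + j200 → |·| = √(2000²+200²) = √4040000 ≈ 2010, ∠ = arctan(200/2000) ≈ 5.71°
|L| = 20 · 315.49 / 5.6851e+05 ≈ 0.011099
Gain = 20 log₁₀(0.011099) ≈ -39.09 dB

-39.1 dB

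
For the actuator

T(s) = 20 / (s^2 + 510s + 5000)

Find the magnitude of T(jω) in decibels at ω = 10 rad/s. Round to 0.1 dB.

-51.0 dB

Substitute s = j10:
Numerator: 20 = 20 + j0
Denominator: (j10)^2 + 510(j10) + 5000 = 4900 + j5100
|N| = √(20² + 0²) ≈ 20, ∠N ≈ 0.00°
|D| = √(4900² + 5100²) ≈ 7072.5, ∠D ≈ 46.15°
|T| = 20 / 7072.5 ≈ 0.0028279
Gain = 20 log₁₀(0.0028279) ≈ -50.97 dB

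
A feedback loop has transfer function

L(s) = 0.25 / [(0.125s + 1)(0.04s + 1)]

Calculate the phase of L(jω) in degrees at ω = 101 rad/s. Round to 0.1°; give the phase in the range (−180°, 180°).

At ω = 101 rad/s:
pole (1 + j101·0.125) = 1 + j12.625 → |·| ≈ 12.665, ∠ ≈ 85.47°
pole (1 + j101·0.04) = 1 + j4.04 → |·| ≈ 4.1619, ∠ ≈ 76.10°
∠L = (0°) − (85.47° + 76.10°) = -161.57°

-161.6°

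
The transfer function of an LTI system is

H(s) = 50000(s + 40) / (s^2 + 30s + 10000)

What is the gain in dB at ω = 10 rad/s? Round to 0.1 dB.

46.4 dB

At s = jω = j10:
zero (s+40): 40 + j10 → |·| = √(40²+10²) = √1700 ≈ 41.231, ∠ = arctan(10/40) ≈ 14.04°
quadratic: (j10)² + 30·j10 + 10000 = 9900 + j300 → |·| ≈ 9904.5, ∠ ≈ 1.74°
|H| = 50000 · 41.231 / 9904.5 ≈ 208.14
Gain = 20 log₁₀(208.14) ≈ 46.37 dB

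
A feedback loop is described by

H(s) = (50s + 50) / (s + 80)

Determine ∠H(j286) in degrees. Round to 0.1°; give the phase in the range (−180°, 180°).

Substitute s = j286:
Numerator: 50(j286) + 50 = 50 + j14300
Denominator: (j286) + 80 = 80 + j286
|N| = √(50² + 14300²) ≈ 14300, ∠N ≈ 89.80°
|D| = √(80² + 286²) ≈ 296.98, ∠D ≈ 74.37°
∠H = 89.80° − 74.37° = 15.43°

15.4°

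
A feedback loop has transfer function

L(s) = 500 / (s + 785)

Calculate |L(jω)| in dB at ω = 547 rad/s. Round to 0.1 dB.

Substitute s = j547:
Numerator: 500 = 500 + j0
Denominator: (j547) + 785 = 785 + j547
|N| = √(500² + 0²) ≈ 500, ∠N ≈ 0.00°
|D| = √(785² + 547²) ≈ 956.78, ∠D ≈ 34.87°
|L| = 500 / 956.78 ≈ 0.52259
Gain = 20 log₁₀(0.52259) ≈ -5.64 dB

-5.6 dB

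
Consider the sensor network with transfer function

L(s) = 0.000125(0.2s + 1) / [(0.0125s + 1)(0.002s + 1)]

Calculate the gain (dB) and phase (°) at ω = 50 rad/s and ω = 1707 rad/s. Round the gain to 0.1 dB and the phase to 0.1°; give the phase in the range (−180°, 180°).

At ω = 50 rad/s:
zero (1 + j50·0.2) = 1 + j10 → |·| ≈ 10.05, ∠ ≈ 84.29°
pole (1 + j50·0.0125) = 1 + j0.625 → |·| ≈ 1.1792, ∠ ≈ 32.01°
pole (1 + j50·0.002) = 1 + j0.1 → |·| ≈ 1.005, ∠ ≈ 5.71°
|L| = 0.000125 · 10.05 / (1.1792 · 1.005) ≈ 0.00106
Gain = 20 log₁₀(0.00106) ≈ -59.49 dB
∠L = (84.29°) − (32.01° + 5.71°) = 46.57°

At ω = 1707 rad/s:
zero (1 + j1707·0.2) = 1 + j341.4 → |·| ≈ 341.4, ∠ ≈ 89.83°
pole (1 + j1707·0.0125) = 1 + j21.3375 → |·| ≈ 21.361, ∠ ≈ 87.32°
pole (1 + j1707·0.002) = 1 + j3.414 → |·| ≈ 3.5574, ∠ ≈ 73.67°
|L| = 0.000125 · 341.4 / (21.361 · 3.5574) ≈ 0.00056159
Gain = 20 log₁₀(0.00056159) ≈ -65.01 dB
∠L = (89.83°) − (87.32° + 73.67°) = -71.16°

ω = 50: -59.5 dB, 46.6°; ω = 1707: -65.0 dB, -71.2°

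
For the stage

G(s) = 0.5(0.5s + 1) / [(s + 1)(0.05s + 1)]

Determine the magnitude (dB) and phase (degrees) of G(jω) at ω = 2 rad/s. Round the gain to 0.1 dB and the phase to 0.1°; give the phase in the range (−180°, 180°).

At ω = 2 rad/s:
zero (1 + j2·0.5) = 1 + j1 → |·| ≈ 1.4142, ∠ ≈ 45.00°
pole (1 + j2·1) = 1 + j2 → |·| ≈ 2.2361, ∠ ≈ 63.43°
pole (1 + j2·0.05) = 1 + j0.1 → |·| ≈ 1.005, ∠ ≈ 5.71°
|G| = 0.5 · 1.4142 / (2.2361 · 1.005) ≈ 0.31465
Gain = 20 log₁₀(0.31465) ≈ -10.04 dB
∠G = (45.00°) − (63.43° + 5.71°) = -24.14°

-10.0 dB, -24.1°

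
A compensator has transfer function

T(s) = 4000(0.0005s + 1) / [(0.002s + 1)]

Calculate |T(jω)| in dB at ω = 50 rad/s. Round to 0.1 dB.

72.0 dB

At ω = 50 rad/s:
zero (1 + j50·0.0005) = 1 + j0.025 → |·| ≈ 1.0003, ∠ ≈ 1.43°
pole (1 + j50·0.002) = 1 + j0.1 → |·| ≈ 1.005, ∠ ≈ 5.71°
|T| = 4000 · 1.0003 / (1.005) ≈ 3981.3
Gain = 20 log₁₀(3981.3) ≈ 72.00 dB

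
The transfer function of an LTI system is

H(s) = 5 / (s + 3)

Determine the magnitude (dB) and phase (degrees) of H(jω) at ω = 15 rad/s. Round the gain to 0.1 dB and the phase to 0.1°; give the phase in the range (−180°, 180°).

Substitute s = j15:
Numerator: 5 = 5 + j0
Denominator: (j15) + 3 = 3 + j15
|N| = √(5² + 0²) ≈ 5, ∠N ≈ 0.00°
|D| = √(3² + 15²) ≈ 15.297, ∠D ≈ 78.69°
|H| = 5 / 15.297 ≈ 0.32686
Gain = 20 log₁₀(0.32686) ≈ -9.71 dB
∠H = 0.00° − 78.69° = -78.69°

-9.7 dB, -78.7°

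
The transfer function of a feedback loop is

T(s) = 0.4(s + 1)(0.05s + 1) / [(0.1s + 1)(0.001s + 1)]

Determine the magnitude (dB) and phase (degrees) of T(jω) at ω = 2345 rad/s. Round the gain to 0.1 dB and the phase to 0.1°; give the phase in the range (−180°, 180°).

45.3 dB, 22.8°

At ω = 2345 rad/s:
zero (1 + j2345·1) = 1 + j2345 → |·| ≈ 2345, ∠ ≈ 89.98°
zero (1 + j2345·0.05) = 1 + j117.25 → |·| ≈ 117.25, ∠ ≈ 89.51°
pole (1 + j2345·0.1) = 1 + j234.5 → |·| ≈ 234.5, ∠ ≈ 89.76°
pole (1 + j2345·0.001) = 1 + j2.345 → |·| ≈ 2.5493, ∠ ≈ 66.90°
|T| = 0.4 · 2345 · 117.25 / (234.5 · 2.5493) ≈ 183.97
Gain = 20 log₁₀(183.97) ≈ 45.29 dB
∠T = (89.98° + 89.51°) − (89.76° + 66.90°) = 22.83°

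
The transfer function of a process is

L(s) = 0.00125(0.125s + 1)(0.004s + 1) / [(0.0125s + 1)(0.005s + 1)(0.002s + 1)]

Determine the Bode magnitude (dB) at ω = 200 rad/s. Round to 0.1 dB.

At ω = 200 rad/s:
zero (1 + j200·0.125) = 1 + j25 → |·| ≈ 25.02, ∠ ≈ 87.71°
zero (1 + j200·0.004) = 1 + j0.8 → |·| ≈ 1.2806, ∠ ≈ 38.66°
pole (1 + j200·0.0125) = 1 + j2.5 → |·| ≈ 2.6926, ∠ ≈ 68.20°
pole (1 + j200·0.005) = 1 + j1 → |·| ≈ 1.4142, ∠ ≈ 45.00°
pole (1 + j200·0.002) = 1 + j0.4 → |·| ≈ 1.077, ∠ ≈ 21.80°
|L| = 0.00125 · 25.02 · 1.2806 / (2.6926 · 1.4142 · 1.077) ≈ 0.0097659
Gain = 20 log₁₀(0.0097659) ≈ -40.21 dB

-40.2 dB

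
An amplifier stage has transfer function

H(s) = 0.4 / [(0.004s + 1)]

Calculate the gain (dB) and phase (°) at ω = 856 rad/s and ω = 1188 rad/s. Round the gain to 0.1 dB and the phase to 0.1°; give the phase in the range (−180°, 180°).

ω = 856: -19.0 dB, -73.7°; ω = 1188: -21.7 dB, -78.1°

At ω = 856 rad/s:
pole (1 + j856·0.004) = 1 + j3.424 → |·| ≈ 3.567, ∠ ≈ 73.72°
|H| = 0.4 · 1 / (3.567) ≈ 0.11214
Gain = 20 log₁₀(0.11214) ≈ -19.00 dB
∠H = (0°) − (73.72°) = -73.72°

At ω = 1188 rad/s:
pole (1 + j1188·0.004) = 1 + j4.752 → |·| ≈ 4.8561, ∠ ≈ 78.12°
|H| = 0.4 · 1 / (4.8561) ≈ 0.082371
Gain = 20 log₁₀(0.082371) ≈ -21.68 dB
∠H = (0°) − (78.12°) = -78.12°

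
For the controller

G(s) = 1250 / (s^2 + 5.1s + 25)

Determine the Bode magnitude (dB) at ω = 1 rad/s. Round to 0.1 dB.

34.1 dB

At s = jω = j1:
quadratic: (j1)² + 5.1·j1 + 25 = 24 + j5.1 → |·| ≈ 24.536, ∠ ≈ 12.00°
|G| = 1250 / 24.536 ≈ 50.946
Gain = 20 log₁₀(50.946) ≈ 34.14 dB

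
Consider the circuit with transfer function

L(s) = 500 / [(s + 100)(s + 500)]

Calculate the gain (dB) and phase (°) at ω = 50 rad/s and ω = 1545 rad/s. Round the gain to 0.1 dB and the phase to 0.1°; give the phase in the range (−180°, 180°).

ω = 50: -41.0 dB, -32.3°; ω = 1545: -74.0 dB, -158.4°

At s = jω = j50:
pole (s+100): 100 + j50 → |·| = √(100²+50²) = √12500 ≈ 111.8, ∠ = arctan(50/100) ≈ 26.57°
pole (s+500): 500 + j50 → |·| = √(500²+50²) = √252500 ≈ 502.49, ∠ = arctan(50/500) ≈ 5.71°
|L| = 500 / 56178 ≈ 0.0089003
Gain = 20 log₁₀(0.0089003) ≈ -41.01 dB
∠L = 0.00° − 32.28° = -32.28°

At s = jω = j1545:
pole (s+100): 100 + j1545 → |·| = √(100²+1545²) = √2397025 ≈ 1548.2, ∠ = arctan(1545/100) ≈ 86.30°
pole (s+500): 500 + j1545 → |·| = √(500²+1545²) = √2637025 ≈ 1623.9, ∠ = arctan(1545/500) ≈ 72.07°
|L| = 500 / 2.5141e+06 ≈ 0.00019888
Gain = 20 log₁₀(0.00019888) ≈ -74.03 dB
∠L = 0.00° − 158.37° = -158.37°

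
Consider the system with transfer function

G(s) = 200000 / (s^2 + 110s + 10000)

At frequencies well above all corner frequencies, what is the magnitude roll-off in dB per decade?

-40 dB/decade

Each pole contributes −20 dB/decade at high frequency; each zero contributes +20 dB/decade.
Net: 0 zero(s) − 2 pole(s) → -40 dB/decade.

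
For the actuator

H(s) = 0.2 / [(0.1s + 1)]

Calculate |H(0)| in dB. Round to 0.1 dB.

-14.0 dB

H(0) = 0.2 · 1 / 1 = 0.2
20 log₁₀(0.2) ≈ -13.98 dB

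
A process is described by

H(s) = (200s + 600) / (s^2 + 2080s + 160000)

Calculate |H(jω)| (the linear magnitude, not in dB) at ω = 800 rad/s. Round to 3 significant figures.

0.0924

Substitute s = j800:
Numerator: 200(j800) + 600 = 600 + j160000
Denominator: (j800)^2 + 2080(j800) + 160000 = -480000 + j1664000
|N| = √(600² + 160000²) ≈ 1.6e+05, ∠N ≈ 89.79°
|D| = √(480000² + 1664000²) ≈ 1.7318e+06, ∠D ≈ 106.09°
|H| = 1.6e+05 / 1.7318e+06 ≈ 0.092389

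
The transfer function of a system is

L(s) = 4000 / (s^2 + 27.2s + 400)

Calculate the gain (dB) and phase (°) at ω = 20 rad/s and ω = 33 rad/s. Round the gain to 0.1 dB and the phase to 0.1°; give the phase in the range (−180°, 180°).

ω = 20: 17.3 dB, -90.0°; ω = 33: 11.0 dB, -127.5°

At s = jω = j20:
quadratic: (j20)² + 27.2·j20 + 400 = 0 + j544 → |·| ≈ 544, ∠ ≈ 90.00°
|L| = 4000 / 544 ≈ 7.3529
Gain = 20 log₁₀(7.3529) ≈ 17.33 dB
∠L = 0.00° − 90.00° = -90.00°

At s = jω = j33:
quadratic: (j33)² + 27.2·j33 + 400 = -689 + j897.6 → |·| ≈ 1131.6, ∠ ≈ 127.51°
|L| = 4000 / 1131.6 ≈ 3.5348
Gain = 20 log₁₀(3.5348) ≈ 10.97 dB
∠L = 0.00° − 127.51° = -127.51°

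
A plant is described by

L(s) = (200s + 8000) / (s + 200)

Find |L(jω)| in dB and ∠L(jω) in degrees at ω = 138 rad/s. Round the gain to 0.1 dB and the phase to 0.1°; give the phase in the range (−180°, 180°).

41.5 dB, 39.2°

Substitute s = j138:
Numerator: 200(j138) + 8000 = 8000 + j27600
Denominator: (j138) + 200 = 200 + j138
|N| = √(8000² + 27600²) ≈ 28736, ∠N ≈ 73.84°
|D| = √(200² + 138²) ≈ 242.99, ∠D ≈ 34.61°
|L| = 28736 / 242.99 ≈ 118.26
Gain = 20 log₁₀(118.26) ≈ 41.46 dB
∠L = 73.84° − 34.61° = 39.23°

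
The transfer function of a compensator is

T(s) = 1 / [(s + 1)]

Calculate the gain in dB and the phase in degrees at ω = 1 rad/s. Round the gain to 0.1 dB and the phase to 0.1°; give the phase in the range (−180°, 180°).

At ω = 1 rad/s:
pole (1 + j1·1) = 1 + j1 → |·| ≈ 1.4142, ∠ ≈ 45.00°
|T| = 1 · 1 / (1.4142) ≈ 0.70711
Gain = 20 log₁₀(0.70711) ≈ -3.01 dB
∠T = (0°) − (45.00°) = -45.00°

-3.0 dB, -45.0°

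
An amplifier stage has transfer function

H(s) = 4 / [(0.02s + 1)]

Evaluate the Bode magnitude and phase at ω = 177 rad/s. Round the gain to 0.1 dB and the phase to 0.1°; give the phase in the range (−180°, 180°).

At ω = 177 rad/s:
pole (1 + j177·0.02) = 1 + j3.54 → |·| ≈ 3.6785, ∠ ≈ 74.23°
|H| = 4 · 1 / (3.6785) ≈ 1.0874
Gain = 20 log₁₀(1.0874) ≈ 0.73 dB
∠H = (0°) − (74.23°) = -74.23°

0.7 dB, -74.2°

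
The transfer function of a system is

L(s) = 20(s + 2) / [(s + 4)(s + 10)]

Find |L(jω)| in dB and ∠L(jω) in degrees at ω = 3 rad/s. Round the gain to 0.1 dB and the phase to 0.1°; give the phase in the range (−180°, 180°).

At s = jω = j3:
zero (s+2): 2 + j3 → |·| = √(2²+3²) = √13 ≈ 3.6056, ∠ = arctan(3/2) ≈ 56.31°
pole (s+4): 4 + j3 → |·| = √(4²+3²) = √25 ≈ 5, ∠ = arctan(3/4) ≈ 36.87°
pole (s+10): 10 + j3 → |·| = √(10²+3²) = √109 ≈ 10.44, ∠ = arctan(3/10) ≈ 16.70°
|L| = 20 · 3.6056 / 52.2 ≈ 1.3815
Gain = 20 log₁₀(1.3815) ≈ 2.81 dB
∠L = 56.31° − 53.57° = 2.74°

2.8 dB, 2.7°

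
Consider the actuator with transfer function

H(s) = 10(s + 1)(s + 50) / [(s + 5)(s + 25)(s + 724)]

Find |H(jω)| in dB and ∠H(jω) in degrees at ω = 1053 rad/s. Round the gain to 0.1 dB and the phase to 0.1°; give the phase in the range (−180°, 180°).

At s = jω = j1053:
zero (s+1): 1 + j1053 → |·| = √(1²+1053²) = √1108810 ≈ 1053, ∠ = arctan(1053/1) ≈ 89.95°
zero (s+50): 50 + j1053 → |·| = √(50²+1053²) = √1111309 ≈ 1054.2, ∠ = arctan(1053/50) ≈ 87.28°
pole (s+5): 5 + j1053 → |·| = √(5²+1053²) = √1108834 ≈ 1053, ∠ = arctan(1053/5) ≈ 89.73°
pole (s+25): 25 + j1053 → |·| = √(25²+1053²) = √1109434 ≈ 1053.3, ∠ = arctan(1053/25) ≈ 88.64°
pole (s+724): 724 + j1053 → |·| = √(724²+1053²) = √1632985 ≈ 1277.9, ∠ = arctan(1053/724) ≈ 55.49°
|H| = 10 · 1.1101e+06 / 1.4174e+09 ≈ 0.0078319
Gain = 20 log₁₀(0.0078319) ≈ -42.12 dB
∠H = 177.23° − 233.86° = -56.63°

-42.1 dB, -56.6°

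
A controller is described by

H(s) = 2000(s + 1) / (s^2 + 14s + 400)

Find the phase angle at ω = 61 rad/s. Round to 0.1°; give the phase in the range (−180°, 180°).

-76.5°

At s = jω = j61:
zero (s+1): 1 + j61 → |·| = √(1²+61²) = √3722 ≈ 61.008, ∠ = arctan(61/1) ≈ 89.06°
quadratic: (j61)² + 14·j61 + 400 = -3321 + j854 → |·| ≈ 3429, ∠ ≈ 165.58°
∠H = 89.06° − 165.58° = -76.52°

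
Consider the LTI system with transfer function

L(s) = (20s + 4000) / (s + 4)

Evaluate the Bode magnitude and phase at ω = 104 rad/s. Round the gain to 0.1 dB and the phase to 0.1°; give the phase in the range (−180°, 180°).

32.7 dB, -60.3°

Substitute s = j104:
Numerator: 20(j104) + 4000 = 4000 + j2080
Denominator: (j104) + 4 = 4 + j104
|N| = √(4000² + 2080²) ≈ 4508.5, ∠N ≈ 27.47°
|D| = √(4² + 104²) ≈ 104.08, ∠D ≈ 87.80°
|L| = 4508.5 / 104.08 ≈ 43.318
Gain = 20 log₁₀(43.318) ≈ 32.73 dB
∠L = 27.47° − 87.80° = -60.33°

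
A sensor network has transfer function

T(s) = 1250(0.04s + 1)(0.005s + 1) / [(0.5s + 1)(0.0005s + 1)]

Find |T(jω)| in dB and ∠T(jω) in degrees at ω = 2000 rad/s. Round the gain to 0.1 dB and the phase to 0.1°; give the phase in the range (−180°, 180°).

57.0 dB, 38.6°

At ω = 2000 rad/s:
zero (1 + j2000·0.04) = 1 + j80 → |·| ≈ 80.006, ∠ ≈ 89.28°
zero (1 + j2000·0.005) = 1 + j10 → |·| ≈ 10.05, ∠ ≈ 84.29°
pole (1 + j2000·0.5) = 1 + j1000 → |·| ≈ 1000, ∠ ≈ 89.94°
pole (1 + j2000·0.0005) = 1 + j1 → |·| ≈ 1.4142, ∠ ≈ 45.00°
|T| = 1250 · 80.006 · 10.05 / (1000 · 1.4142) ≈ 710.7
Gain = 20 log₁₀(710.7) ≈ 57.03 dB
∠T = (89.28° + 84.29°) − (89.94° + 45.00°) = 38.63°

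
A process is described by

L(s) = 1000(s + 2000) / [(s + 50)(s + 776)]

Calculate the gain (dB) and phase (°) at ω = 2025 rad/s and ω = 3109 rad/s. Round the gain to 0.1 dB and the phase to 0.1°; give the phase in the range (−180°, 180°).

ω = 2025: -3.8 dB, -112.3°; ω = 3109: -8.6 dB, -107.8°

At s = jω = j2025:
zero (s+2000): 2000 + j2025 → |·| = √(2000²+2025²) = √8100625 ≈ 2846.2, ∠ = arctan(2025/2000) ≈ 45.36°
pole (s+50): 50 + j2025 → |·| = √(50²+2025²) = √4103125 ≈ 2025.6, ∠ = arctan(2025/50) ≈ 88.59°
pole (s+776): 776 + j2025 → |·| = √(776²+2025²) = √4702801 ≈ 2168.6, ∠ = arctan(2025/776) ≈ 69.03°
|L| = 1000 · 2846.2 / 4.3927e+06 ≈ 0.64794
Gain = 20 log₁₀(0.64794) ≈ -3.77 dB
∠L = 45.36° − 157.62° = -112.26°

At s = jω = j3109:
zero (s+2000): 2000 + j3109 → |·| = √(2000²+3109²) = √13665881 ≈ 3696.7, ∠ = arctan(3109/2000) ≈ 57.25°
pole (s+50): 50 + j3109 → |·| = √(50²+3109²) = √9668381 ≈ 3109.4, ∠ = arctan(3109/50) ≈ 89.08°
pole (s+776): 776 + j3109 → |·| = √(776²+3109²) = √10268057 ≈ 3204.4, ∠ = arctan(3109/776) ≈ 75.99°
|L| = 1000 · 3696.7 / 9.9638e+06 ≈ 0.37101
Gain = 20 log₁₀(0.37101) ≈ -8.61 dB
∠L = 57.25° − 165.07° = -107.82°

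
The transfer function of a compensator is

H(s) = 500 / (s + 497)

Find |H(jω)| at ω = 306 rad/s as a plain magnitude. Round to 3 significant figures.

Substitute s = j306:
Numerator: 500 = 500 + j0
Denominator: (j306) + 497 = 497 + j306
|N| = √(500² + 0²) ≈ 500, ∠N ≈ 0.00°
|D| = √(497² + 306²) ≈ 583.65, ∠D ≈ 31.62°
|H| = 500 / 583.65 ≈ 0.85668

0.857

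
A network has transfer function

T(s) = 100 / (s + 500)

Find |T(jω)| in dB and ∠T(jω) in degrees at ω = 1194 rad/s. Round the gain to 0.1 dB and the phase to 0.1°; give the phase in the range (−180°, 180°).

-22.2 dB, -67.3°

Substitute s = j1194:
Numerator: 100 = 100 + j0
Denominator: (j1194) + 500 = 500 + j1194
|N| = √(100² + 0²) ≈ 100, ∠N ≈ 0.00°
|D| = √(500² + 1194²) ≈ 1294.5, ∠D ≈ 67.28°
|T| = 100 / 1294.5 ≈ 0.07725
Gain = 20 log₁₀(0.07725) ≈ -22.24 dB
∠T = 0.00° − 67.28° = -67.28°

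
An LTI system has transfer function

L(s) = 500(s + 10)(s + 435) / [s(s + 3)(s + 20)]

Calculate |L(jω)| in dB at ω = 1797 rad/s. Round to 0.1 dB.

-10.9 dB

At s = jω = j1797:
zero (s+10): 10 + j1797 → |·| = √(10²+1797²) = √3229309 ≈ 1797, ∠ = arctan(1797/10) ≈ 89.68°
zero (s+435): 435 + j1797 → |·| = √(435²+1797²) = √3418434 ≈ 1848.9, ∠ = arctan(1797/435) ≈ 76.39°
pole (s+3): 3 + j1797 → |·| = √(3²+1797²) = √3229218 ≈ 1797, ∠ = arctan(1797/3) ≈ 89.90°
pole (s+20): 20 + j1797 → |·| = √(20²+1797²) = √3229609 ≈ 1797.1, ∠ = arctan(1797/20) ≈ 89.36°
pole at origin: |s| = 1797, ∠ = 90.00° (in denominator)
|L| = 500 · 3.3225e+06 / 5.8032e+09 ≈ 0.28626
Gain = 20 log₁₀(0.28626) ≈ -10.86 dB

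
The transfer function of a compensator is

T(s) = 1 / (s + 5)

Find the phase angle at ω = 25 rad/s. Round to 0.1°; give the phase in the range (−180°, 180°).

-78.7°

At s = jω = j25:
pole (s+5): 5 + j25 → |·| = √(5²+25²) = √650 ≈ 25.495, ∠ = arctan(25/5) ≈ 78.69°
∠T = 0.00° − 78.69° = -78.69°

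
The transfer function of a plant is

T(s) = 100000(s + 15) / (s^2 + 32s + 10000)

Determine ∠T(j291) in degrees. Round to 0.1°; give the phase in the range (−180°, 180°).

At s = jω = j291:
zero (s+15): 15 + j291 → |·| = √(15²+291²) = √84906 ≈ 291.39, ∠ = arctan(291/15) ≈ 87.05°
quadratic: (j291)² + 32·j291 + 10000 = -74681 + j9312 → |·| ≈ 75259, ∠ ≈ 172.89°
∠T = 87.05° − 172.89° = -85.84°

-85.8°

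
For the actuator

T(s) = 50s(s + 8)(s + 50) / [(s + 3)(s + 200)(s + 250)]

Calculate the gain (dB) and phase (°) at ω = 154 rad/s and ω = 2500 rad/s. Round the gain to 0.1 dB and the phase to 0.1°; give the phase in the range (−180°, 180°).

At s = jω = j154:
zero (s+8): 8 + j154 → |·| = √(8²+154²) = √23780 ≈ 154.21, ∠ = arctan(154/8) ≈ 87.03°
zero (s+50): 50 + j154 → |·| = √(50²+154²) = √26216 ≈ 161.91, ∠ = arctan(154/50) ≈ 72.01°
zero at origin: s = j154 → |·| = 154, ∠ = 90.00°
pole (s+3): 3 + j154 → |·| = √(3²+154²) = √23725 ≈ 154.03, ∠ = arctan(154/3) ≈ 88.88°
pole (s+200): 200 + j154 → |·| = √(200²+154²) = √63716 ≈ 252.42, ∠ = arctan(154/200) ≈ 37.60°
pole (s+250): 250 + j154 → |·| = √(250²+154²) = √86216 ≈ 293.63, ∠ = arctan(154/250) ≈ 31.63°
|T| = 50 · 3.8451e+06 / 1.1416e+07 ≈ 16.841
Gain = 20 log₁₀(16.841) ≈ 24.53 dB
∠T = 249.04° − 158.11° = 90.93°

At s = jω = j2500:
zero (s+8): 8 + j2500 → |·| = √(8²+2500²) = √6250064 ≈ 2500, ∠ = arctan(2500/8) ≈ 89.82°
zero (s+50): 50 + j2500 → |·| = √(50²+2500²) = √6252500 ≈ 2500.5, ∠ = arctan(2500/50) ≈ 88.85°
zero at origin: s = j2500 → |·| = 2500, ∠ = 90.00°
pole (s+3): 3 + j2500 → |·| = √(3²+2500²) = √6250009 ≈ 2500, ∠ = arctan(2500/3) ≈ 89.93°
pole (s+200): 200 + j2500 → |·| = √(200²+2500²) = √6290000 ≈ 2508, ∠ = arctan(2500/200) ≈ 85.43°
pole (s+250): 250 + j2500 → |·| = √(250²+2500²) = √6312500 ≈ 2512.5, ∠ = arctan(2500/250) ≈ 84.29°
|T| = 50 · 1.5628e+10 / 1.5753e+10 ≈ 49.603
Gain = 20 log₁₀(49.603) ≈ 33.91 dB
∠T = 268.67° − 259.65° = 9.02°

ω = 154: 24.5 dB, 90.9°; ω = 2500: 33.9 dB, 9.0°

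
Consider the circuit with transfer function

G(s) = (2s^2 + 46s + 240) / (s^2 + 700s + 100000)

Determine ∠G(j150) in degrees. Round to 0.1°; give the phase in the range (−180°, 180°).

Substitute s = j150:
Numerator: 2(j150)^2 + 46(j150) + 240 = -44760 + j6900
Denominator: (j150)^2 + 700(j150) + 100000 = 77500 + j105000
|N| = √(44760² + 6900²) ≈ 45289, ∠N ≈ 171.24°
|D| = √(77500² + 105000²) ≈ 1.305e+05, ∠D ≈ 53.57°
∠G = 171.24° − 53.57° = 117.67°

117.7°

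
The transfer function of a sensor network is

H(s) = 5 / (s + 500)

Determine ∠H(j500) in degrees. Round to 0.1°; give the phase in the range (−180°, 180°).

At s = jω = j500:
pole (s+500): 500 + j500 → |·| = √(500²+500²) = √500000 ≈ 707.11, ∠ = arctan(500/500) ≈ 45.00°
∠H = 0.00° − 45.00° = -45.00°

-45.0°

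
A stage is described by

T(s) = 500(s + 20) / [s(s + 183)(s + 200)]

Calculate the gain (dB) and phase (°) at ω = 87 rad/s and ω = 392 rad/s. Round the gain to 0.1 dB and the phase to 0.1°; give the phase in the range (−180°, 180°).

At s = jω = j87:
zero (s+20): 20 + j87 → |·| = √(20²+87²) = √7969 ≈ 89.269, ∠ = arctan(87/20) ≈ 77.05°
pole (s+183): 183 + j87 → |·| = √(183²+87²) = √41058 ≈ 202.63, ∠ = arctan(87/183) ≈ 25.43°
pole (s+200): 200 + j87 → |·| = √(200²+87²) = √47569 ≈ 218.1, ∠ = arctan(87/200) ≈ 23.51°
pole at origin: |s| = 87, ∠ = 90.00° (in denominator)
|T| = 500 · 89.269 / 3.8448e+06 ≈ 0.011609
Gain = 20 log₁₀(0.011609) ≈ -38.70 dB
∠T = 77.05° − 138.94° = -61.89°

At s = jω = j392:
zero (s+20): 20 + j392 → |·| = √(20²+392²) = √154064 ≈ 392.51, ∠ = arctan(392/20) ≈ 87.08°
pole (s+183): 183 + j392 → |·| = √(183²+392²) = √187153 ≈ 432.61, ∠ = arctan(392/183) ≈ 64.98°
pole (s+200): 200 + j392 → |·| = √(200²+392²) = √193664 ≈ 440.07, ∠ = arctan(392/200) ≈ 62.97°
pole at origin: |s| = 392, ∠ = 90.00° (in denominator)
|T| = 500 · 392.51 / 7.4628e+07 ≈ 0.0026298
Gain = 20 log₁₀(0.0026298) ≈ -51.60 dB
∠T = 87.08° − 217.95° = -130.87°

ω = 87: -38.7 dB, -61.9°; ω = 392: -51.6 dB, -130.9°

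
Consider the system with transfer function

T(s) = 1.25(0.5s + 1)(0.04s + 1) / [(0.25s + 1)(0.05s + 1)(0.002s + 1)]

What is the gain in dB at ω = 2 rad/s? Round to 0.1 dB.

4.0 dB

At ω = 2 rad/s:
zero (1 + j2·0.5) = 1 + j1 → |·| ≈ 1.4142, ∠ ≈ 45.00°
zero (1 + j2·0.04) = 1 + j0.08 → |·| ≈ 1.0032, ∠ ≈ 4.57°
pole (1 + j2·0.25) = 1 + j0.5 → |·| ≈ 1.118, ∠ ≈ 26.57°
pole (1 + j2·0.05) = 1 + j0.1 → |·| ≈ 1.005, ∠ ≈ 5.71°
pole (1 + j2·0.002) = 1 + j0.004 → |·| ≈ 1, ∠ ≈ 0.23°
|T| = 1.25 · 1.4142 · 1.0032 / (1.118 · 1.005 · 1) ≈ 1.5783
Gain = 20 log₁₀(1.5783) ≈ 3.96 dB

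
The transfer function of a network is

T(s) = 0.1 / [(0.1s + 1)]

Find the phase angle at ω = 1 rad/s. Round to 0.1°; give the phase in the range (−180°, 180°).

At ω = 1 rad/s:
pole (1 + j1·0.1) = 1 + j0.1 → |·| ≈ 1.005, ∠ ≈ 5.71°
∠T = (0°) − (5.71°) = -5.71°

-5.7°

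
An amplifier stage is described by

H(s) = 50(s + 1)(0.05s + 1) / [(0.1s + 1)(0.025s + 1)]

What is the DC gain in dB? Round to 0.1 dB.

34.0 dB

H(0) = 50 · 1 / 1 = 50
20 log₁₀(50) ≈ 33.98 dB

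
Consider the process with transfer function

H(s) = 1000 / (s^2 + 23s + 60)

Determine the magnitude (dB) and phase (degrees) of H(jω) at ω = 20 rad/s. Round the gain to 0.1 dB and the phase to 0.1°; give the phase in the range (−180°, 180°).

Substitute s = j20:
Numerator: 1000 = 1000 + j0
Denominator: (j20)^2 + 23(j20) + 60 = -340 + j460
|N| = √(1000² + 0²) ≈ 1000, ∠N ≈ 0.00°
|D| = √(340² + 460²) ≈ 572.01, ∠D ≈ 126.47°
|H| = 1000 / 572.01 ≈ 1.7482
Gain = 20 log₁₀(1.7482) ≈ 4.85 dB
∠H = 0.00° − 126.47° = -126.47°

4.9 dB, -126.5°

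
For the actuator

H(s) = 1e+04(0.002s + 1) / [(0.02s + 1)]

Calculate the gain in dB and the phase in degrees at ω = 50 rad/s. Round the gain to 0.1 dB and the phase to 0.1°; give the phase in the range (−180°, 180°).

77.0 dB, -39.3°

At ω = 50 rad/s:
zero (1 + j50·0.002) = 1 + j0.1 → |·| ≈ 1.005, ∠ ≈ 5.71°
pole (1 + j50·0.02) = 1 + j1 → |·| ≈ 1.4142, ∠ ≈ 45.00°
|H| = 1e+04 · 1.005 / (1.4142) ≈ 7106.5
Gain = 20 log₁₀(7106.5) ≈ 77.03 dB
∠H = (5.71°) − (45.00°) = -39.29°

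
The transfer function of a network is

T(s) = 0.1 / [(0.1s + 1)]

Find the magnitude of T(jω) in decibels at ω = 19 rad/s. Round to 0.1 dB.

-26.6 dB

At ω = 19 rad/s:
pole (1 + j19·0.1) = 1 + j1.9 → |·| ≈ 2.1471, ∠ ≈ 62.24°
|T| = 0.1 · 1 / (2.1471) ≈ 0.046574
Gain = 20 log₁₀(0.046574) ≈ -26.64 dB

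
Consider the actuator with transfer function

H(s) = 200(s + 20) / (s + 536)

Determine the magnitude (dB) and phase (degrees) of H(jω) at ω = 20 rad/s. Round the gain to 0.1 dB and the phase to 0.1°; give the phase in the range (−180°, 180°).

At s = jω = j20:
zero (s+20): 20 + j20 → |·| = √(20²+20²) = √800 ≈ 28.284, ∠ = arctan(20/20) ≈ 45.00°
pole (s+536): 536 + j20 → |·| = √(536²+20²) = √287696 ≈ 536.37, ∠ = arctan(20/536) ≈ 2.14°
|H| = 200 · 28.284 / 536.37 ≈ 10.546
Gain = 20 log₁₀(10.546) ≈ 20.46 dB
∠H = 45.00° − 2.14° = 42.86°

20.5 dB, 42.9°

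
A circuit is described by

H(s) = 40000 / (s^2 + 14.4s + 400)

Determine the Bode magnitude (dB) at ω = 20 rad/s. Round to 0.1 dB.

42.9 dB

At s = jω = j20:
quadratic: (j20)² + 14.4·j20 + 400 = 0 + j288 → |·| ≈ 288, ∠ ≈ 90.00°
|H| = 40000 / 288 ≈ 138.89
Gain = 20 log₁₀(138.89) ≈ 42.85 dB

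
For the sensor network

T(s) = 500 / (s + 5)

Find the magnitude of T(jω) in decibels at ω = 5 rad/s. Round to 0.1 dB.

37.0 dB

Substitute s = j5:
Numerator: 500 = 500 + j0
Denominator: (j5) + 5 = 5 + j5
|N| = √(500² + 0²) ≈ 500, ∠N ≈ 0.00°
|D| = √(5² + 5²) ≈ 7.0711, ∠D ≈ 45.00°
|T| = 500 / 7.0711 ≈ 70.71
Gain = 20 log₁₀(70.71) ≈ 36.99 dB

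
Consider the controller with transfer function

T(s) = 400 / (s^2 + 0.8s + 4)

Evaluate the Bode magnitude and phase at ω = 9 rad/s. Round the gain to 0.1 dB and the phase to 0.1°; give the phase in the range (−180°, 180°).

At s = jω = j9:
quadratic: (j9)² + 0.8·j9 + 4 = -77 + j7.2 → |·| ≈ 77.336, ∠ ≈ 174.66°
|T| = 400 / 77.336 ≈ 5.1722
Gain = 20 log₁₀(5.1722) ≈ 14.27 dB
∠T = 0.00° − 174.66° = -174.66°

14.3 dB, -174.7°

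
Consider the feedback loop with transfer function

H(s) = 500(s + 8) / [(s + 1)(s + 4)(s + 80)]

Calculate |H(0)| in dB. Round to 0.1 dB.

21.9 dB

H(0) = 500·8 / (1·4·80) = 12.5
20 log₁₀(12.5) ≈ 21.94 dB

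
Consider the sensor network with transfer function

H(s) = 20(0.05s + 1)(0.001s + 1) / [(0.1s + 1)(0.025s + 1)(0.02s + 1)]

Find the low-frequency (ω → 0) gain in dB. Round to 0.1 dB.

H(0) = 20 · 1 / 1 = 20
20 log₁₀(20) ≈ 26.02 dB

26.0 dB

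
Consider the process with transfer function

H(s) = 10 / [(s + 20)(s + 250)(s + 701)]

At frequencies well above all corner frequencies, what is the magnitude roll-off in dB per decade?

-60 dB/decade

Each pole contributes −20 dB/decade at high frequency; each zero contributes +20 dB/decade.
Net: 0 zero(s) − 3 pole(s) → -60 dB/decade.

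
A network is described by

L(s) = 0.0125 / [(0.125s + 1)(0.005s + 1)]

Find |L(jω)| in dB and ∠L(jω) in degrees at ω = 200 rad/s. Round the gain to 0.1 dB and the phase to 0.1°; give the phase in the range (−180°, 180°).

At ω = 200 rad/s:
pole (1 + j200·0.125) = 1 + j25 → |·| ≈ 25.02, ∠ ≈ 87.71°
pole (1 + j200·0.005) = 1 + j1 → |·| ≈ 1.4142, ∠ ≈ 45.00°
|L| = 0.0125 · 1 / (25.02 · 1.4142) ≈ 0.00035327
Gain = 20 log₁₀(0.00035327) ≈ -69.04 dB
∠L = (0°) − (87.71° + 45.00°) = -132.71°

-69.0 dB, -132.7°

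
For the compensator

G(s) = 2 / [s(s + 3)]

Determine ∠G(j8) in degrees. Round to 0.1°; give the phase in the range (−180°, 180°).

-159.4°

At s = jω = j8:
pole (s+3): 3 + j8 → |·| = √(3²+8²) = √73 ≈ 8.544, ∠ = arctan(8/3) ≈ 69.44°
pole at origin: |s| = 8, ∠ = 90.00° (in denominator)
∠G = 0.00° − 159.44° = -159.44°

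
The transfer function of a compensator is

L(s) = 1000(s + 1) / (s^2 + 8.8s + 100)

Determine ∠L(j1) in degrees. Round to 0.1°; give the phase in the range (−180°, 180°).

39.9°

At s = jω = j1:
zero (s+1): 1 + j1 → |·| = √(1²+1²) = √2 ≈ 1.4142, ∠ = arctan(1/1) ≈ 45.00°
quadratic: (j1)² + 8.8·j1 + 100 = 99 + j8.8 → |·| ≈ 99.39, ∠ ≈ 5.08°
∠L = 45.00° − 5.08° = 39.92°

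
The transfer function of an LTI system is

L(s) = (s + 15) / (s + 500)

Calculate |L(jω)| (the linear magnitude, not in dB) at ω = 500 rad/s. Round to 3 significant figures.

Substitute s = j500:
Numerator: (j500) + 15 = 15 + j500
Denominator: (j500) + 500 = 500 + j500
|N| = √(15² + 500²) ≈ 500.22, ∠N ≈ 88.28°
|D| = √(500² + 500²) ≈ 707.11, ∠D ≈ 45.00°
|L| = 500.22 / 707.11 ≈ 0.70741

0.707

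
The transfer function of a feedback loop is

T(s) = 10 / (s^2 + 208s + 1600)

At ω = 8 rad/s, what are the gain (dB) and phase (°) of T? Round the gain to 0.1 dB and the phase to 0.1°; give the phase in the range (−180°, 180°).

Substitute s = j8:
Numerator: 10 = 10 + j0
Denominator: (j8)^2 + 208(j8) + 1600 = 1536 + j1664
|N| = √(10² + 0²) ≈ 10, ∠N ≈ 0.00°
|D| = √(1536² + 1664²) ≈ 2264.6, ∠D ≈ 47.29°
|T| = 10 / 2264.6 ≈ 0.0044158
Gain = 20 log₁₀(0.0044158) ≈ -47.10 dB
∠T = 0.00° − 47.29° = -47.29°

-47.1 dB, -47.3°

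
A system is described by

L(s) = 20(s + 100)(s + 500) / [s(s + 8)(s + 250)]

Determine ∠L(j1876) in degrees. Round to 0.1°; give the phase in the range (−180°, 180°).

-100.1°

At s = jω = j1876:
zero (s+100): 100 + j1876 → |·| = √(100²+1876²) = √3529376 ≈ 1878.7, ∠ = arctan(1876/100) ≈ 86.95°
zero (s+500): 500 + j1876 → |·| = √(500²+1876²) = √3769376 ≈ 1941.5, ∠ = arctan(1876/500) ≈ 75.08°
pole (s+8): 8 + j1876 → |·| = √(8²+1876²) = √3519440 ≈ 1876, ∠ = arctan(1876/8) ≈ 89.76°
pole (s+250): 250 + j1876 → |·| = √(250²+1876²) = √3581876 ≈ 1892.6, ∠ = arctan(1876/250) ≈ 82.41°
pole at origin: |s| = 1876, ∠ = 90.00° (in denominator)
∠L = 162.03° − 262.17° = -100.14°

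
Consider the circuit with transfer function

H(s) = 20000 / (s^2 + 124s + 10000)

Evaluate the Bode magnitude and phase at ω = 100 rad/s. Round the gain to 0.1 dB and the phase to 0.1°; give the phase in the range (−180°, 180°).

4.2 dB, -90.0°

At s = jω = j100:
quadratic: (j100)² + 124·j100 + 10000 = 0 + j12400 → |·| ≈ 12400, ∠ ≈ 90.00°
|H| = 20000 / 12400 ≈ 1.6129
Gain = 20 log₁₀(1.6129) ≈ 4.15 dB
∠H = 0.00° − 90.00° = -90.00°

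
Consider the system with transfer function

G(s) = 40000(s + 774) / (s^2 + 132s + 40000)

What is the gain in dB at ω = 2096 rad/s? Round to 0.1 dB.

26.2 dB

At s = jω = j2096:
zero (s+774): 774 + j2096 → |·| = √(774²+2096²) = √4992292 ≈ 2234.3, ∠ = arctan(2096/774) ≈ 69.73°
quadratic: (j2096)² + 132·j2096 + 40000 = -4353216 + j276672 → |·| ≈ 4.362e+06, ∠ ≈ 176.36°
|G| = 40000 · 2234.3 / 4.362e+06 ≈ 20.489
Gain = 20 log₁₀(20.489) ≈ 26.23 dB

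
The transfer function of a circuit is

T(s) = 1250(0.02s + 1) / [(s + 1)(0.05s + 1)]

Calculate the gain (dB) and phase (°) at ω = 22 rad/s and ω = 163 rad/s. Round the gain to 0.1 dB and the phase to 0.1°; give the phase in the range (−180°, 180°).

At ω = 22 rad/s:
zero (1 + j22·0.02) = 1 + j0.44 → |·| ≈ 1.0925, ∠ ≈ 23.75°
pole (1 + j22·1) = 1 + j22 → |·| ≈ 22.023, ∠ ≈ 87.40°
pole (1 + j22·0.05) = 1 + j1.1 → |·| ≈ 1.4866, ∠ ≈ 47.73°
|T| = 1250 · 1.0925 / (22.023 · 1.4866) ≈ 41.712
Gain = 20 log₁₀(41.712) ≈ 32.41 dB
∠T = (23.75°) − (87.40° + 47.73°) = -111.38°

At ω = 163 rad/s:
zero (1 + j163·0.02) = 1 + j3.26 → |·| ≈ 3.4099, ∠ ≈ 72.95°
pole (1 + j163·1) = 1 + j163 → |·| ≈ 163, ∠ ≈ 89.65°
pole (1 + j163·0.05) = 1 + j8.15 → |·| ≈ 8.2111, ∠ ≈ 83.00°
|T| = 1250 · 3.4099 / (163 · 8.2111) ≈ 3.1847
Gain = 20 log₁₀(3.1847) ≈ 10.06 dB
∠T = (72.95°) − (89.65° + 83.00°) = -99.70°

ω = 22: 32.4 dB, -111.4°; ω = 163: 10.1 dB, -99.7°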